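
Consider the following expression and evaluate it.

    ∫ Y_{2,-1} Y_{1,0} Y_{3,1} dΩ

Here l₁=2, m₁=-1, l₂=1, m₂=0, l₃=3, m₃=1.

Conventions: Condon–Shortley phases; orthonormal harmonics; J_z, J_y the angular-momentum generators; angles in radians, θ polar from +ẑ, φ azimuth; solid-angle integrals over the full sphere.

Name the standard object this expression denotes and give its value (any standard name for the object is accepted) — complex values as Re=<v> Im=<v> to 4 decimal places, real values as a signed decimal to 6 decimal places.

This is a Gaunt coefficient — the integral of a triple product of spherical harmonics over the sphere.
m-sum 0 ✓  L=6 even ✓  1≤3≤3 ✓
Π(2lᵢ+1) = 5×3×7 = 105
triangle coeff Δ(2,1,3) = 1/105
Σ_t [0,0]: t=0:+1/4 = 1/4
(3j)²=3/35 [(2 1 3; 0 0 0)], sign=-1
Σ_t [0,0]: t=0:+1/6 = 1/6
(3j)²=8/105 [(2 1 3; -1 0 1)], sign=+1
⇒ 4πI² = 24/35
I = (-1)√(24/35/(4π)) = -0.23359668

Gaunt coefficient, -0.233597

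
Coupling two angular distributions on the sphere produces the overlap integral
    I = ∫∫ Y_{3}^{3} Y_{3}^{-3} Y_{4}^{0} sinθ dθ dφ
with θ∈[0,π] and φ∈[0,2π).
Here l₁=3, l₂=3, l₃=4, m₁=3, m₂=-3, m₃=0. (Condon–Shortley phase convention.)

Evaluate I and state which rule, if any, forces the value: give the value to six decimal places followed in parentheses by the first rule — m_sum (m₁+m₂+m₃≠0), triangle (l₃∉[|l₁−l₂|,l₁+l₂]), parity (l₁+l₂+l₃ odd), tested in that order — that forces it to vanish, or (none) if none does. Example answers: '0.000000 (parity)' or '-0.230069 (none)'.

-0.076935 (none)

m-sum 0 ✓  L=10 even ✓  0≤4≤6 ✓
Π(2lᵢ+1) = 7×7×9 = 441
triangle coeff Δ(3,3,4) = 1/34650
Σ_t [0,2]: t=0:+1/72 t=1:−1/16 t=2:+1/72 = -5/144
(3j)²=2/77 [(3 3 4; 0 0 0)], sign=-1
Σ_t [0,0]: t=0:+1/1152 = 1/1152
(3j)²=1/154 [(3 3 4; 3 -3 0)], sign=+1
⇒ 4πI² = 9/121
I = (-1)√(9/121/(4π)) = -0.07693494
No selection rule forces the value: the integral is nonzero (none).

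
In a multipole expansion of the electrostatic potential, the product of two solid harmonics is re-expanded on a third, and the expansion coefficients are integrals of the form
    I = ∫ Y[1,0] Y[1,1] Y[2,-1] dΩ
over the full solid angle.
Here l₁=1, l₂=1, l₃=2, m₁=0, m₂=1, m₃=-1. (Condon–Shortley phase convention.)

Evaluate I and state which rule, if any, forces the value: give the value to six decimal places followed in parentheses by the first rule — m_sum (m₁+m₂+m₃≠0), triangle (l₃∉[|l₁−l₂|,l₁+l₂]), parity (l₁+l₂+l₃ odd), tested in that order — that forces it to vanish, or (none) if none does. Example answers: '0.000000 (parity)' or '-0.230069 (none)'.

-0.218510 (none)

Rules hold: Σm=0, L=4 even, 0≤2≤2.
N = 3·3·5 = 45
Δ = 0!·2!·2!/5! = 1/30
Racah Σ t=0..0: t=0:+1/1 = 1/1
⇒ 3j(1 1 2; 0 0 0)² = 2/15, sgn +1
Racah Σ t=0..0: t=0:+1/2 = 1/2
⇒ 3j(1 1 2; 0 1 -1)² = 1/10, sgn -1
4πI² = N·(3j₀)²·(3jₘ)² = 3/5
I = -1·√(0.6/4π) = -0.21850969
No selection rule forces the value: the integral is nonzero (none).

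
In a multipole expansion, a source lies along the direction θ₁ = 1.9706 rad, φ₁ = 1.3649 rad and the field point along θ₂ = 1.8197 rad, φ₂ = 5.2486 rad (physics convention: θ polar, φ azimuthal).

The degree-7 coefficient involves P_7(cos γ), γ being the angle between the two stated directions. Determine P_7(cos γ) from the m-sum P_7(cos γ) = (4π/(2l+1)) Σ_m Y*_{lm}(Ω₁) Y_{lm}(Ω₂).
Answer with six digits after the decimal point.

Expand P_7 via completeness: Σ_{m} conj(Y_{7,m}) at Ω₁ times Y_{7,m} at Ω₂ —
  m=-7: (-0.279012, -0.036342) × (0.230711, 0.328775) = (-0.052423, -0.100117)  (running Σ = (-0.052423, -0.100117))
  m=-6: (0.146434, -0.420075) × (-0.380887, 0.028878) = (-0.043644, 0.164230)  (running Σ = (-0.096067, 0.064113))
  m=-5: (0.202201, 0.121567) × (-0.029438, 0.059337) = (-0.013166, 0.008419)  (running Σ = (-0.109233, 0.072533))
  m=-4: (0.144009, -0.155450) × (-0.191518, -0.296150) = (-0.073617, -0.012877)  (running Σ = (-0.182850, 0.059656))
  m=-3: (0.186140, 0.262012) × (0.048163, -0.001823) = (0.009443, 0.012280)  (running Σ = (-0.173407, 0.071936))
  m=-2: (0.076560, -0.033439) × (0.153174, -0.281470) = (0.002315, -0.026671)  (running Σ = (-0.171092, 0.045265))
  m=-1: (0.067157, 0.321546) × (0.046344, 0.077983) = (-0.021963, 0.020139)  (running Σ = (-0.193054, 0.065404))
  m=0: (0.044941, -0.000000) × (0.308513, 0.000000) = (0.013865, 0.000000)  (running Σ = (-0.179189, 0.065404))
  m=1: (-0.067157, 0.321546) × (-0.046344, 0.077983) = (-0.021963, -0.020139)  (running Σ = (-0.201152, 0.045265))
  m=2: (0.076560, 0.033439) × (0.153174, 0.281470) = (0.002315, 0.026671)  (running Σ = (-0.198837, 0.071936))
  m=3: (-0.186140, 0.262012) × (-0.048163, -0.001823) = (0.009443, -0.012280)  (running Σ = (-0.189394, 0.059656))
  m=4: (0.144009, 0.155450) × (-0.191518, 0.296150) = (-0.073617, 0.012877)  (running Σ = (-0.263011, 0.072533))
  m=5: (-0.202201, 0.121567) × (0.029438, 0.059337) = (-0.013166, -0.008419)  (running Σ = (-0.276177, 0.064113))
  m=6: (0.146434, 0.420075) × (-0.380887, -0.028878) = (-0.043644, -0.164230)  (running Σ = (-0.319821, -0.100117))
  m=7: (0.279012, -0.036342) × (-0.230711, 0.328775) = (-0.052423, 0.100117)  (running Σ = (-0.372244, 0.000000))
Total Σ_m = (-0.372244, 0.000000). Multiply by 0.837758: (-0.311850, 0.000000). P_7(cos γ) = -0.311850

-0.311850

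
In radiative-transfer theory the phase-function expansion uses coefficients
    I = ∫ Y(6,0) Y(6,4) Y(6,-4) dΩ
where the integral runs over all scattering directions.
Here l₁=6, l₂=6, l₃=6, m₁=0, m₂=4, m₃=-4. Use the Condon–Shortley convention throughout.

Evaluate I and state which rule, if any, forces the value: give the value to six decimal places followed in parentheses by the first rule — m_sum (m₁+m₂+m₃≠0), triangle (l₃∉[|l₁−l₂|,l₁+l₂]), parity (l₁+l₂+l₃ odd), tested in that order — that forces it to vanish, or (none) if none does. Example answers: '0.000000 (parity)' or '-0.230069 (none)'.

-0.022901 (none)

m-sum 0 ✓  L=18 even ✓  0≤6≤12 ✓
Π(2lᵢ+1) = 13×13×13 = 2197
triangle coeff Δ(6,6,6) = 1/325909584
Σ_t [0,6]: t=0:+1/373248000 t=1:−1/1728000 t=2:+1/110592 t=3:−1/46656 t=4:+1/110592 t=5:−1/1728000 t=6:+1/373248000 = -7/1555200
(3j)²=400/46189 [(6 6 6; 0 0 0)], sign=-1
Σ_t [4,6]: t=4:+1/1658880 t=5:−1/1728000 t=6:+1/24883200 = 1/15552000
(3j)²=16/46189 [(6 6 6; 0 4 -4)], sign=+1
⇒ 4πI² = 83200/12623809
I = (-1)√(83200/12623809/(4π)) = -0.02290137
No selection rule forces the value: the integral is nonzero (none).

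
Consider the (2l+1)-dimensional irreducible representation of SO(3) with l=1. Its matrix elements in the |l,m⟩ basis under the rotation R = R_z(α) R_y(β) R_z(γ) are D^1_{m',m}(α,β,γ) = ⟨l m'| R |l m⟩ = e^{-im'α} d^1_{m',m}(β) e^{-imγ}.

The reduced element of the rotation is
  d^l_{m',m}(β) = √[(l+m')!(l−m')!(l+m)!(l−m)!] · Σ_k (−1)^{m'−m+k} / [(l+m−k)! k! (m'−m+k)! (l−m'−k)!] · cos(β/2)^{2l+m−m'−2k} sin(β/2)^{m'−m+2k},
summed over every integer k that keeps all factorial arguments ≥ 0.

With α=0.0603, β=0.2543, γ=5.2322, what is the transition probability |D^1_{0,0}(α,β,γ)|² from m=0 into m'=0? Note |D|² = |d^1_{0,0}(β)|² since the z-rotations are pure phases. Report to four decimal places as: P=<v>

D^1_{0,0}(0.0603,0.2543,5.2322) = e^{-i·0·0.0603}·d^1_{0,0}(0.2543)·e^{-i·0·5.2322}. Compute d first:
c=cos(0.254300/2)=0.991927, s=sin(0.254300/2)=0.126808; N=√[1·1·1·1]=1.000000
Admissible k: 0..1 (factorial args all ≥0)
  k=0: (−1)^0·1.0000/(1)·0.9919^2·0.1268^0 = +0.983920
  k=1: (−1)^1·1.0000/(1)·0.9919^0·0.1268^2 = -0.016080
d^1_{0,0}(0.2543) = +0.983920 -0.016080 = +0.967840
|D^1_{0,0}|² = |d^1_{0,0}(β)|² = (+0.967840)² = 0.936714 (the z-rotation phases have unit modulus)

P=0.9367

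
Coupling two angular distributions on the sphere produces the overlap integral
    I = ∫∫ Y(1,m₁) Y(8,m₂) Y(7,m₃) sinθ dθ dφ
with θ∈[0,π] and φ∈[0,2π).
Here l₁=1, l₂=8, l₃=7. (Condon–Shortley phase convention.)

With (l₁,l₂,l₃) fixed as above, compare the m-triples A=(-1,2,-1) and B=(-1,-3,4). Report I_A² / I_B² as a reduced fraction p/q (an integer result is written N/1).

Same 1,8,7: normalisation and zero-m 3j drop out of the ratio.
A: Δ: 2! 0! 14! / 17! → 1/2040; sum: t=2:+1/58060800 = 1/58060800; 3j²(1 8 7; -1 2 -1) = Δ·Π!·Σ² = 3/136  (sign +1)
B: Δ: 2! 0! 14! / 17! → 1/2040; sum: t=2:+1/479001600 = 1/479001600; 3j²(1 8 7; -1 -3 4) = Δ·Π!·Σ² = 1/204  (sign -1)
I_A²/I_B² = (3/136)/(1/204) = 9/2

9/2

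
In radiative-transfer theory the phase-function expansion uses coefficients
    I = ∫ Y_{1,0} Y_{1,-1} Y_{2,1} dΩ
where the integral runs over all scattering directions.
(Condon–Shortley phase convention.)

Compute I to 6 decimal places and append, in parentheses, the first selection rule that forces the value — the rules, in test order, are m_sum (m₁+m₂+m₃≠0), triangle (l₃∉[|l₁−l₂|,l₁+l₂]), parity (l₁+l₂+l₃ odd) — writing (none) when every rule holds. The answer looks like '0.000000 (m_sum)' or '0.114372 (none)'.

-0.218510 (none)

m-sum 0 ✓  L=4 even ✓  0≤2≤2 ✓
Π(2lᵢ+1) = 3×3×5 = 45
triangle coeff Δ(1,1,2) = 1/30
Σ_t [0,0]: t=0:+1/1 = 1/1
(3j)²=2/15 [(1 1 2; 0 0 0)], sign=+1
Σ_t [0,0]: t=0:+1/2 = 1/2
(3j)²=1/10 [(1 1 2; 0 -1 1)], sign=-1
⇒ 4πI² = 3/5
I = (-1)√(3/5/(4π)) = -0.21850969
No selection rule forces the value: the integral is nonzero (none).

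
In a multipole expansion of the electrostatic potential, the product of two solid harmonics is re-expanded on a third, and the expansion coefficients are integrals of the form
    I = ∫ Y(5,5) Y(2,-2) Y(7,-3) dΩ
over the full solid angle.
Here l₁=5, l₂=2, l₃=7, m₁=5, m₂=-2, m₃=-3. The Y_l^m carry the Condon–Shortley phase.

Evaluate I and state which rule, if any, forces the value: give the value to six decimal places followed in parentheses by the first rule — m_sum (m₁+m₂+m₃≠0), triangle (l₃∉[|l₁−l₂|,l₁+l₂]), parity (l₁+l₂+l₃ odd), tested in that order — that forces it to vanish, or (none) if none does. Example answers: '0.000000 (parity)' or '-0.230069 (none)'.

-0.011332 (none)

m-sum 0 ✓  L=14 even ✓  3≤7≤7 ✓
Π(2lᵢ+1) = 11×5×15 = 825
triangle coeff Δ(5,2,7) = 1/15015
Σ_t [0,0]: t=0:+1/57600 = 1/57600
(3j)²=21/715 [(5 2 7; 0 0 0)], sign=-1
Σ_t [0,0]: t=0:+1/87091200 = 1/87091200
(3j)²=1/15015 [(5 2 7; 5 -2 -3)], sign=+1
⇒ 4πI² = 3/1859
I = (-1)√(3/1859/(4π)) = -0.01133225
No selection rule forces the value: the integral is nonzero (none).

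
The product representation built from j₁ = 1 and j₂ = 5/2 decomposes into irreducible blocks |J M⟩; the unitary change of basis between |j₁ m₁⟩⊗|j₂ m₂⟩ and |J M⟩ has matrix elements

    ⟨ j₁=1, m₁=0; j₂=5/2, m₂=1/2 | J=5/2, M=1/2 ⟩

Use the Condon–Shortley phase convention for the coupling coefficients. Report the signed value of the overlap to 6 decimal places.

j₁+j₂−J=1  J+j₁−j₂=1  J−j₁+j₂=4  j₁+j₂+J+1=7
(j₁±m₁, j₂±m₂, J±M) = (1,1,3,2,3,2)
P² = 144/35
sum k=0..1:
  [0] +1/6 = 1/6
  [1] −1/4 = -1/4
S = -1/12
C² = P²·S² = 1/35 ; C = -0.169031

-0.169031  (= −√(1/35))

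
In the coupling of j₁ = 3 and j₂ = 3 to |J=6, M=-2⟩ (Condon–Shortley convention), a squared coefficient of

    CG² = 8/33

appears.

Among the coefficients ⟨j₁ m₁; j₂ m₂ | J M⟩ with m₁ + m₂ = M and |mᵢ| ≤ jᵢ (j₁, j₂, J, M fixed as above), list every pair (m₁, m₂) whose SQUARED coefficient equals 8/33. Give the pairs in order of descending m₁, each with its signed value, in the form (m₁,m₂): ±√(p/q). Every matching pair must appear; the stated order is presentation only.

(0,-2): +√(8/33); (-2,0): +√(8/33)

Admissible pairs with m₁+m₂ = M = -2: (-3,1), (-2,0), (-1,-1), (0,-2), (1,-3)
  (m₁,m₂)=(1,-3): CG² = 1/33, CG = +√(1/33)
  (m₁,m₂)=(0,-2): CG² = 8/33, CG = +√(8/33)   ← matches the target
  (m₁,m₂)=(-1,-1): CG² = 5/11, CG = +√(5/11)
  (m₁,m₂)=(-2,0): CG² = 8/33, CG = +√(8/33)   ← matches the target
  (m₁,m₂)=(-3,1): CG² = 1/33, CG = +√(1/33)
Pairs with CG² = 8/33: (0,-2): +√(8/33); (-2,0): +√(8/33)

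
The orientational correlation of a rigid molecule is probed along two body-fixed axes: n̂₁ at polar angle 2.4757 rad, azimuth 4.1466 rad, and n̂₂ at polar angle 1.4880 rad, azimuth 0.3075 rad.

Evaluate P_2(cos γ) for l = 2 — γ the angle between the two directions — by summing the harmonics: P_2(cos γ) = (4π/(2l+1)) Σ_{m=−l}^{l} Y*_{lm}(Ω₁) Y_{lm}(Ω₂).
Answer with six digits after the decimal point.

-0.067620

Expand P_2 via completeness: Σ_{m} conj(Y_{2,m}) at Ω₁ times Y_{2,m} at Ω₂ —
  m=-2: (-0.062685+0.133422i) × (+0.313341-0.221340i) = +0.009890+0.055681i  (running Σ = +0.009890+0.055681i)
  m=-1: (+0.201188+0.316810i) × (+0.060686-0.019272i) = +0.018315+0.015348i  (running Σ = +0.028205+0.071030i)
  m=0: (+0.269695-0.000000i) × (-0.308920+0.000000i) = -0.083314+0.000000i  (running Σ = -0.055110+0.071030i)
  m=1: (-0.201188+0.316810i) × (-0.060686-0.019272i) = +0.018315-0.015348i  (running Σ = -0.036795+0.055681i)
  m=2: (-0.062685-0.133422i) × (+0.313341+0.221340i) = +0.009890-0.055681i  (running Σ = -0.026905-0.000000i)
Σ over m = -0.026905-0.000000i; ×(4π/5) → -0.067620-0.000000i. Real part: -0.067620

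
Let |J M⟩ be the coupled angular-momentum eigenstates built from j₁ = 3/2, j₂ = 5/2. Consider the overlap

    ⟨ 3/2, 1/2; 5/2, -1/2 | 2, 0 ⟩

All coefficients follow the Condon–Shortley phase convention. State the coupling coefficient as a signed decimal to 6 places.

−√(1/14) = -0.267261

√[5·2!1!3!/7! · 2!1!2!3!2!2!] = √(8/7)
  +(−1)^0/∏(0,2,1,2,0,1)! = 1/4  (running 1/4)
  +(−1)^1/∏(1,1,0,1,1,2)! = -1/2  (running -1/4)
⟨..|..⟩ = √(8/7)·(-1/4) = -0.267261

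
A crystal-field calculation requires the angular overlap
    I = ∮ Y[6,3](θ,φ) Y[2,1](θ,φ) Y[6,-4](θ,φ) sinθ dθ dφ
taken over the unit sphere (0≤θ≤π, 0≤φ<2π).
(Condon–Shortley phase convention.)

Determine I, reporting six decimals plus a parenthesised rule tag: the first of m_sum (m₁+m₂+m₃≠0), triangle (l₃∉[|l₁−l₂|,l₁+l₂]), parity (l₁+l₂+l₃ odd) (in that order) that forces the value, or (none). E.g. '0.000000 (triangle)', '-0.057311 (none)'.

Rules hold: Σm=0, L=14 even, 4≤6≤8.
N = 13·5·13 = 845
Δ = 2!·10!·2!/15! = 1/90090
Racah Σ t=0..2: t=0:+1/69120 t=1:−1/14400 t=2:+1/69120 = -7/172800
⇒ 3j(6 2 6; 0 0 0)² = 14/715, sgn -1
Racah Σ t=1..2: t=1:−1/161280 t=2:+1/725760 = -1/207360
⇒ 3j(6 2 6; 3 1 -4)² = 7/286, sgn -1
4πI² = N·(3j₀)²·(3jₘ)² = 49/121
I = +1·√(0.404959/4π) = 0.17951487
No selection rule forces the value: the integral is nonzero (none).

0.179515 (none)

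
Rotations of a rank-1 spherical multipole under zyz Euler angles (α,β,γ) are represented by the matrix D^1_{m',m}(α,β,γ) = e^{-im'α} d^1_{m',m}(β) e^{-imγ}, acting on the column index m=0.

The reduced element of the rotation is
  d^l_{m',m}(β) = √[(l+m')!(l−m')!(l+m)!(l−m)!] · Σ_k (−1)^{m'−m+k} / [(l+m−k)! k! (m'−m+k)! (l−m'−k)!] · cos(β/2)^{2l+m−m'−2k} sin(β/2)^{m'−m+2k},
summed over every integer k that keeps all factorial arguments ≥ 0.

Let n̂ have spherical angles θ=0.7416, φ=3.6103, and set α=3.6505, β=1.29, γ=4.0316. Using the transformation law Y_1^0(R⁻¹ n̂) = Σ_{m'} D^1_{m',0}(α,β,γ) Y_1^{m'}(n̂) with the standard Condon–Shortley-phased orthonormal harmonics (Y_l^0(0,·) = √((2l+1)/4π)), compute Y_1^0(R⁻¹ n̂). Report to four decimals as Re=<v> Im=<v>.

Need the full column D^1_{m',0} for m'=−1..1 at α=3.6505, β=1.2900, γ=4.0316.
cos(β/2)=0.799100, sin(β/2)=0.601198
d^1_{-1,0}: single k=1 term ⇒ +0.679413;  D = -0.593316-0.331026i
d^1_{0,0}: k∈[0..1] ⇒ +0.638560 -0.361440 = +0.277121;  D = +0.277121+0.000000i
d^1_{1,0}: single k=0 term ⇒ -0.679413;  D = +0.593316-0.331026i
Y_1^{m'}(θ=0.7416,φ=3.6103) and Σ D·Y over m':
  (-0.5933-0.3310i)·(-0.2082+0.1054i)  (+0.2771+0.0000i)·(+0.3603+0.0000i)  (+0.5933-0.3310i)·(+0.2082+0.1054i)
Y_1^0(R⁻¹ n̂) = +0.416698+0.000000i

Re=0.4167 Im=0.0000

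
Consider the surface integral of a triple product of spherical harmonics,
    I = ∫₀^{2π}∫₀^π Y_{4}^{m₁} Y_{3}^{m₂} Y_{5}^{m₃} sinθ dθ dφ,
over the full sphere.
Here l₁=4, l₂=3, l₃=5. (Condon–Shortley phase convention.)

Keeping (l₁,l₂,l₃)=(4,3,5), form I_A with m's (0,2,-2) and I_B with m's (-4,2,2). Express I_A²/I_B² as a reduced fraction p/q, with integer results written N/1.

5/14

Shared (l₁,l₂,l₃)=(4,3,5): N and (l;000)² cancel in I_A²/I_B².
A: Δ = 2!·6!·4!/13! = 1/180180; Racah Σ t=1..2: t=1:−1/864 t=2:+1/576 = 1/1728; ⇒ 3j(4 3 5; 0 2 -2)² = 5/1287, sgn -1
B: Δ = 2!·6!·4!/13! = 1/180180; Racah Σ t=2..2: t=2:+1/8640 = 1/8640; ⇒ 3j(4 3 5; -4 2 2)² = 14/1287, sgn -1
I_A²/I_B² = (5/1287)/(14/1287) = 5/14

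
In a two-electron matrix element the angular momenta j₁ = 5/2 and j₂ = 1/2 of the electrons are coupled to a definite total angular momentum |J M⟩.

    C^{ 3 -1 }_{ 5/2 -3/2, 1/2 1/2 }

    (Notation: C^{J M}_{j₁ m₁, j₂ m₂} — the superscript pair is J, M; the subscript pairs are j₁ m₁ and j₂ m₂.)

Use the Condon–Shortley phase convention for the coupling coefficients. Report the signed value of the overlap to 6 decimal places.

j₁+j₂−J=0  J+j₁−j₂=5  J−j₁+j₂=1  j₁+j₂+J+1=7
(j₁±m₁, j₂±m₂, J±M) = (1,4,1,0,2,4)
P² = 192
sum k=0..0:
  [0] +1/24 = 1/24
S = 1/24
C² = P²·S² = 1/3 ; C = +0.577350

+0.577350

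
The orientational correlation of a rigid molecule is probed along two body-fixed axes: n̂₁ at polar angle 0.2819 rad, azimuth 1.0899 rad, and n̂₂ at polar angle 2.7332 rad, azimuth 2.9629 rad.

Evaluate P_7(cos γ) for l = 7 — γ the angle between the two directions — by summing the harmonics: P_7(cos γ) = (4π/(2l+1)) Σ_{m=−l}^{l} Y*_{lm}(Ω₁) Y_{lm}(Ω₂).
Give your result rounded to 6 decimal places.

Term-by-term m-sum for l=7 (normalisation 4π/15 = 0.837758):
  term(m=-7) = 0.00000 - 0.00000j   from Y*(Ω₁)=0.00001 + 0.00006j, Y(Ω₂)=-0.00025 - 0.00074j
  term(m=-6) = -0.00000 - 0.00001j   from Y*(Ω₁)=0.00081 + 0.00021j, Y(Ω₂)=-0.00322 - 0.00592j
  term(m=-5) = -0.00024 - 0.00001j   from Y*(Ω₁)=0.00452 - 0.00498j, Y(Ω₂)=-0.02260 - 0.02810j
  term(m=-4) = -0.00179 + 0.00473j   from Y*(Ω₁)=-0.01312 - 0.03563j, Y(Ω₂)=-0.10058 - 0.08729j
  term(m=-3) = 0.04053 + 0.03173j   from Y*(Ω₁)=-0.15078 - 0.01942j, Y(Ω₂)=-0.29107 - 0.17293j
  term(m=-2) = 0.18174 - 0.12551j   from Y*(Ω₁)=-0.23442 + 0.33612j, Y(Ω₂)=-0.50491 - 0.18855j
  term(m=-1) = -0.06540 - 0.20978j   from Y*(Ω₁)=0.28861 + 0.55316j, Y(Ω₂)=-0.34659 - 0.06260j
  term(m=+0) = 0.05404 + 0.00000j   from Y*(Ω₁)=0.17336 + 0.00000j, Y(Ω₂)=0.31173 + 0.00000j
  term(m=+1) = -0.06540 + 0.20978j   from Y*(Ω₁)=-0.28861 + 0.55316j, Y(Ω₂)=0.34659 - 0.06260j
  term(m=+2) = 0.18174 + 0.12551j   from Y*(Ω₁)=-0.23442 - 0.33612j, Y(Ω₂)=-0.50491 + 0.18855j
  term(m=+3) = 0.04053 - 0.03173j   from Y*(Ω₁)=0.15078 - 0.01942j, Y(Ω₂)=0.29107 - 0.17293j
  term(m=+4) = -0.00179 - 0.00473j   from Y*(Ω₁)=-0.01312 + 0.03563j, Y(Ω₂)=-0.10058 + 0.08729j
  term(m=+5) = -0.00024 + 0.00001j   from Y*(Ω₁)=-0.00452 - 0.00498j, Y(Ω₂)=0.02260 - 0.02810j
  term(m=+6) = -0.00000 + 0.00001j   from Y*(Ω₁)=0.00081 - 0.00021j, Y(Ω₂)=-0.00322 + 0.00592j
  term(m=+7) = 0.00000 + 0.00000j   from Y*(Ω₁)=-0.00001 + 0.00006j, Y(Ω₂)=0.00025 - 0.00074j
Σ over m = 0.36370 + 0.00000j; ×(4π/15) → 0.30469 + 0.00000j. Real part: 0.304694

0.304694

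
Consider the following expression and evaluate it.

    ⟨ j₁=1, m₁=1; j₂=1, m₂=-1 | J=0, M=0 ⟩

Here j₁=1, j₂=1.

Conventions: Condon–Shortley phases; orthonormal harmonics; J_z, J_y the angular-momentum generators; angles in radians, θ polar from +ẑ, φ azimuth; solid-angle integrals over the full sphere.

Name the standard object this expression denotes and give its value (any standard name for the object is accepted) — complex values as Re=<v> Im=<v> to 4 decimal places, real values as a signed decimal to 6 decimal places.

This is a Clebsch–Gordan (vector-coupling) coefficient.
j₁+j₂−J=2  J+j₁−j₂=0  J−j₁+j₂=0  j₁+j₂+J+1=3
(j₁±m₁, j₂±m₂, J±M) = (2,0,0,2,0,0)
P² = 4/3
sum k=0..0:
  [0] +1/2 = 1/2
S = 1/2
C² = P²·S² = 1/3 ; C = +0.577350

Clebsch–Gordan coefficient, +√(1/3) ≈ +0.577350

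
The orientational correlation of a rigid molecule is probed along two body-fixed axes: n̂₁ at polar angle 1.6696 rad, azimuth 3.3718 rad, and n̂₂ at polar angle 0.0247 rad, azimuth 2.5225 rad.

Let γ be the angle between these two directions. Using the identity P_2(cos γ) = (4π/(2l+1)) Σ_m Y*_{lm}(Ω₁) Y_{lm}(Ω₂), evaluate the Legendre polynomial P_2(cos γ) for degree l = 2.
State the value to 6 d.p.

Expand P_2 via completeness: Σ_{m} conj(Y_{2,m}) at Ω₁ times Y_{2,m} at Ω₂ —
  m=-2: Y*=(0.342684, 0.169959)  Y=(0.000077, 0.000223)  product (-0.000011, 0.000089)
  m=-1: Y*=(0.073834, 0.017304)  Y=(-0.015534, -0.011069)  product (-0.000955, -0.001086)
  m=+0: Y*=(-0.306185, -0.000000)  Y=(0.630206, 0.000000)  product (-0.192960, -0.000000)
  m=+1: Y*=(-0.073834, 0.017304)  Y=(0.015534, -0.011069)  product (-0.000955, 0.001086)
  m=+2: Y*=(0.342684, -0.169959)  Y=(0.000077, -0.000223)  product (-0.000011, -0.000089)
Σ over m = (-0.194893, 0.000000); ×(4π/5) → (-0.489820, 0.000000). Real part: -0.489820

-0.489820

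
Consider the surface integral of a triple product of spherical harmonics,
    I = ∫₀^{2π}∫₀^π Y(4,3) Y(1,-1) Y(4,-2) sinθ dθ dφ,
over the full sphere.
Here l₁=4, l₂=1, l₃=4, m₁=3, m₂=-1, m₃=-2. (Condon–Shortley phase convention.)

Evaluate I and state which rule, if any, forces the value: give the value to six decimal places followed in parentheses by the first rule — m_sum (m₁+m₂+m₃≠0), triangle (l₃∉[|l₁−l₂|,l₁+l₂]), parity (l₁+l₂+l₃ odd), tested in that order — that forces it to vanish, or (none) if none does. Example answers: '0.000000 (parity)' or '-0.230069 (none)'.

Σlᵢ=9 odd — θ-integrand is odd under cosθ→−cosθ; I=0

0.000000 (parity)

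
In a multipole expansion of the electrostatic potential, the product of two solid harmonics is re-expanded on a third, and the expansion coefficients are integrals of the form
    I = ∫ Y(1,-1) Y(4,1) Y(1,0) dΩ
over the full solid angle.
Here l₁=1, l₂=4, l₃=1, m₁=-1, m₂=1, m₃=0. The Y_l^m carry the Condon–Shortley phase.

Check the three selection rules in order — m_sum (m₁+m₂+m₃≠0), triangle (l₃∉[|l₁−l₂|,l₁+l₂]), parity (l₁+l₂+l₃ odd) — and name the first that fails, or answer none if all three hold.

triangle

azimuthal sum: -1 + 1 + 0 = 0  ✓
l₃ must lie in [3,5]; have l₃=1  ✗
L = 1 + 4 + 1 = 6 (even)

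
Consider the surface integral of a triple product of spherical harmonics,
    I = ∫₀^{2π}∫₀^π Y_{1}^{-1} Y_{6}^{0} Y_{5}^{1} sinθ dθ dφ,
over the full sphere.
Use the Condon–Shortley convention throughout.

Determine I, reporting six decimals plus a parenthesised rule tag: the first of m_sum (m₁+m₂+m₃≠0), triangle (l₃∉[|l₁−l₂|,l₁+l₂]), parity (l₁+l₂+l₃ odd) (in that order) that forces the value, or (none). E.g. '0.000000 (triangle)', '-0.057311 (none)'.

0.158246 (none)

Checks pass: Σm=0; 12 even; l₃=5∈[5,7].
(2·1+1)(2·6+1)(2·5+1) = 429
Δ: 2! 0! 10! / 13! → 1/858
sum: t=1:−1/14400 = -1/14400
3j²(1 6 5; 0 0 0) = Δ·Π!·Σ² = 6/143  (sign +1)
sum: t=2:+1/34560 = 1/34560
3j²(1 6 5; -1 0 1) = Δ·Π!·Σ² = 5/286  (sign +1)
combine: 4πI² = 429·6/143·5/286 = 45/143
take √, sign +1: I = 0.15824621
No selection rule forces the value: the integral is nonzero (none).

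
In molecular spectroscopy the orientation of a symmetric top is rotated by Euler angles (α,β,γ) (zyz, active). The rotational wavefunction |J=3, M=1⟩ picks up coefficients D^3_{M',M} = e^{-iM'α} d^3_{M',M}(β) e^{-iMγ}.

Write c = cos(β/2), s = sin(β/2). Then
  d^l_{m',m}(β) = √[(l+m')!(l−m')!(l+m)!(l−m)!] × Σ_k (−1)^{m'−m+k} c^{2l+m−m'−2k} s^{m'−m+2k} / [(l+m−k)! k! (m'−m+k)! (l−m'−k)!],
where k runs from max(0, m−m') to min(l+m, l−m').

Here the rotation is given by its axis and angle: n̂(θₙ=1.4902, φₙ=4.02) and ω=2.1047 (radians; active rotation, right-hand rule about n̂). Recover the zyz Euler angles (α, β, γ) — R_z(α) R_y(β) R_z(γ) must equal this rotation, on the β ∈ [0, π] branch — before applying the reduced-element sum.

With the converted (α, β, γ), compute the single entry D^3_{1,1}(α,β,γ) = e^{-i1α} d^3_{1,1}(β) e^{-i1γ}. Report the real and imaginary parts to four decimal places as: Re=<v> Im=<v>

Re=0.4650 Im=-0.1339

Axis–angle → zyz. n̂ = (sinθₙcosφₙ, sinθₙsinφₙ, cosθₙ) = (-0.636306, -0.767225, +0.080509), ω = 2.1047.
R = I cosω + sinω [n̂]ₓ + (1−cosω) n̂n̂ᵀ gives
  R = [+0.102032, +0.667323, -0.737746; +0.805932, +0.379290, +0.454547; +0.583149, -0.640952, -0.499117]
β = atan2(√(R₁₃²+R₂₃²), R₃₃) = 2.093376; α = atan2(R₂₃, R₁₃) mod 2π = 2.589398; γ = atan2(R₃₂, −R₃₁) mod 2π = 3.974176
D^3_{1,1}(2.5894,2.0934,3.9742) = e^{-i·1·2.5894}·d^3_{1,1}(2.0934)·e^{-i·1·3.9742}. Compute d first:
Half-angle: c=0.500441, s=0.865771. N=√(24·2·24·2)=48.000000
Admissible k: 0..2 (factorial args all ≥0)
  k=0: (−1)^0·48.0000/(48)·0.5004^6·0.8658^0 = +0.015708
  k=1: (−1)^1·48.0000/(6)·0.5004^4·0.8658^2 = -0.376104
  k=2: (−1)^2·48.0000/(8)·0.5004^2·0.8658^4 = +0.844245
d^3_{1,1}(2.0934) = +0.015708 -0.376104 +0.844245 = +0.483849
D = (-0.851375-0.524557i)·(+0.483849)·(-0.672967+0.739672i) = +0.464954-0.133895i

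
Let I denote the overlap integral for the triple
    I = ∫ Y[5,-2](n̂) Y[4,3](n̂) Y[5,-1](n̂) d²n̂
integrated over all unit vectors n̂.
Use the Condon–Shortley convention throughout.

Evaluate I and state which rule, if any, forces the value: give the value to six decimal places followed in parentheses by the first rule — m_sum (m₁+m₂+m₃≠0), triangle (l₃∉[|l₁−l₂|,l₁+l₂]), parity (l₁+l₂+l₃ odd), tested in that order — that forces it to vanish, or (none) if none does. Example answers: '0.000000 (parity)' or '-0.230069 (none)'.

Checks pass: Σm=0; 14 even; l₃=5∈[1,9].
(2·5+1)(2·4+1)(2·5+1) = 1089
Δ: 4! 6! 4! / 15! → 1/3153150
sum: t=0:+1/69120 t=1:−1/1728 t=2:+1/576 t=3:−1/1728 t=4:+1/69120 = 7/11520
3j²(5 4 5; 0 0 0) = Δ·Π!·Σ² = 2/143  (sign -1)
sum: t=3:−1/6912 t=4:+1/5184 = 1/20736
3j²(5 4 5; -2 3 -1) = Δ·Π!·Σ² = 5/2574  (sign +1)
combine: 4πI² = 1089·2/143·5/2574 = 5/169
take √, sign -1: I = -0.04852178
No selection rule forces the value: the integral is nonzero (none).

-0.048522 (none)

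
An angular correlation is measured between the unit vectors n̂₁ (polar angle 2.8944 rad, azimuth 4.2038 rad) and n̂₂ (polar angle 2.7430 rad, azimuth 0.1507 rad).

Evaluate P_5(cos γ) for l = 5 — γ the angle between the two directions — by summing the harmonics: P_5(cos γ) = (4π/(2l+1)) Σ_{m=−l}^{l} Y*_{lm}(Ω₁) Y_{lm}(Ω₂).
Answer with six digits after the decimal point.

Expand P_5 via completeness: Σ_{m} conj(Y_{5,m}) at Ω₁ times Y_{5,m} at Ω₂ —
  [-5]  conj(Y_{5,-5})(Ω₁) = -0.00023 + 0.00034j ; Y_{5,-5}(Ω₂) = 0.00298 - 0.00280j ; Δ = 0.00000 + 0.00000j
  [-4]  conj(Y_{5,-4})(Ω₁) = 0.00228 + 0.00456j ; Y_{5,-4}(Ω₂) = -0.02528 + 0.01740j ; Δ = -0.00014 - 0.00008j
  [-3]  conj(Y_{5,-3})(Ω₁) = 0.03777 + 0.00170j ; Y_{5,-3}(Ω₂) = 0.12088 - 0.05871j ; Δ = 0.00467 - 0.00201j
  [-2]  conj(Y_{5,-2})(Ω₁) = 0.09416 - 0.15234j ; Y_{5,-2}(Ω₂) = -0.34782 + 0.10813j ; Δ = -0.01628 + 0.06317j
  [-1]  conj(Y_{5,-1})(Ω₁) = -0.24419 - 0.43800j ; Y_{5,-1}(Ω₂) = 0.52339 - 0.07948j ; Δ = -0.16261 - 0.20983j
  [+0]  conj(Y_{5,0})(Ω₁) = -0.55259 + 0.00000j ; Y_{5,0}(Ω₂) = -0.10712 + 0.00000j ; Δ = 0.05919 + 0.00000j
  [+1]  conj(Y_{5,1})(Ω₁) = 0.24419 - 0.43800j ; Y_{5,1}(Ω₂) = -0.52339 - 0.07948j ; Δ = -0.16261 + 0.20983j
  [+2]  conj(Y_{5,2})(Ω₁) = 0.09416 + 0.15234j ; Y_{5,2}(Ω₂) = -0.34782 - 0.10813j ; Δ = -0.01628 - 0.06317j
  [+3]  conj(Y_{5,3})(Ω₁) = -0.03777 + 0.00170j ; Y_{5,3}(Ω₂) = -0.12088 - 0.05871j ; Δ = 0.00467 + 0.00201j
  [+4]  conj(Y_{5,4})(Ω₁) = 0.00228 - 0.00456j ; Y_{5,4}(Ω₂) = -0.02528 - 0.01740j ; Δ = -0.00014 + 0.00008j
  [+5]  conj(Y_{5,5})(Ω₁) = 0.00023 + 0.00034j ; Y_{5,5}(Ω₂) = -0.00298 - 0.00280j ; Δ = 0.00000 - 0.00000j
Accumulated sum -0.28954 - 0.00000j; after 4π/(2l+1) scaling, -0.33077 - 0.00000j ⇒ P_5 = -0.330766

-0.330766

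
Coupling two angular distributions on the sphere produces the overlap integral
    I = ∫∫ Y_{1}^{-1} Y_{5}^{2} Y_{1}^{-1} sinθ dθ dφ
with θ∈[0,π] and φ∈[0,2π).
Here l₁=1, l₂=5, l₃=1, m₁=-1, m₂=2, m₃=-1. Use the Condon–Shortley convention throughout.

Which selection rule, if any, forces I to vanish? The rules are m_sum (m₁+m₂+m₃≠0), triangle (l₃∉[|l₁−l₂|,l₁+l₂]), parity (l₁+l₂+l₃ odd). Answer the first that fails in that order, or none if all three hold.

azimuthal sum: -1 + 2 − 1 = 0  ✓
l₃ must lie in [4,6]; have l₃=1  ✗
L = 1 + 5 + 1 = 7 (odd)

triangle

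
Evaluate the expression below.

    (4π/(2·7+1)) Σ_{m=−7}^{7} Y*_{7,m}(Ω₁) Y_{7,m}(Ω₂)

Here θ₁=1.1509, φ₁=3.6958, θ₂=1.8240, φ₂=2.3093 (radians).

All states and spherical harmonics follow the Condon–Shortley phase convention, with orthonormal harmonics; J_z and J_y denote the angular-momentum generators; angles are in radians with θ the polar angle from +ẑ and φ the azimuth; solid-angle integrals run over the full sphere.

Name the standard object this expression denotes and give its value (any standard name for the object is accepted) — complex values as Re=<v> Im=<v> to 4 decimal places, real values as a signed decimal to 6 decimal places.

Legendre polynomial (addition theorem), -0.126788

This sum is the spherical-harmonic addition theorem: it equals the Legendre polynomial P_l(cos γ) of the angle γ between the two directions.
Addition theorem: P_7(cos γ) = (4π/15) Σ_m Y*_{lm}(Ω₁) Y_{lm}(Ω₂), m = −7…7:
  m=-7: Y*=+0.195847+0.178058i  Y=-0.357635+0.175916i  product -0.101365-0.029227i
  m=-6: Y*=-0.434717-0.080746i  Y=-0.107146+0.370703i  product +0.076511-0.152499i
  m=-5: Y*=+0.251978-0.097894i  Y=-0.030089-0.048975i  product -0.012376-0.009395i
  m=-4: Y*=+0.105121-0.139424i  Y=-0.346534-0.065775i  product -0.045599+0.041401i
  m=-3: Y*=-0.031043+0.337111i  Y=-0.046424+0.034906i  product -0.010326-0.016734i
  m=-2: Y*=+0.015860+0.031822i  Y=+0.029793-0.316731i  product +0.010551-0.004075i
  m=-1: Y*=-0.284345-0.175983i  Y=-0.067788-0.074464i  product +0.006171+0.033103i
  m=+0: Y*=+0.004985-0.000000i  Y=+0.305433+0.000000i  product +0.001523+0.000000i
  m=+1: Y*=+0.284345-0.175983i  Y=+0.067788-0.074464i  product +0.006171-0.033103i
  m=+2: Y*=+0.015860-0.031822i  Y=+0.029793+0.316731i  product +0.010551+0.004075i
  m=+3: Y*=+0.031043+0.337111i  Y=+0.046424+0.034906i  product -0.010326+0.016734i
  m=+4: Y*=+0.105121+0.139424i  Y=-0.346534+0.065775i  product -0.045599-0.041401i
  m=+5: Y*=-0.251978-0.097894i  Y=+0.030089-0.048975i  product -0.012376+0.009395i
  m=+6: Y*=-0.434717+0.080746i  Y=-0.107146-0.370703i  product +0.076511+0.152499i
  m=+7: Y*=-0.195847+0.178058i  Y=+0.357635+0.175916i  product -0.101365+0.029227i
Total Σ_m = -0.151342-0.000000i. Multiply by 0.837758: -0.126788-0.000000i. P_7(cos γ) = -0.126788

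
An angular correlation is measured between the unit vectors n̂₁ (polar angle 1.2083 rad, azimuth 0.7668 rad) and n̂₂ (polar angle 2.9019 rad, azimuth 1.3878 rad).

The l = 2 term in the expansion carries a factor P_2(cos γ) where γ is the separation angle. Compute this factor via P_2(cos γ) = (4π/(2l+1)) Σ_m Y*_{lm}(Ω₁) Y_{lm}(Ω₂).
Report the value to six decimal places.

Addition theorem: P_2(cos γ) = (4π/5) Σ_m Y*_{lm}(Ω₁) Y_{lm}(Ω₂), m = −2…2:
  m=-2: Y*=0.01256 + 0.33747j  Y=-0.02033 - 0.00779j  product 0.00237 - 0.00696j
  m=-1: Y*=0.18446 + 0.17773j  Y=-0.03242 + 0.17519j  product -0.03712 + 0.02655j
  m=+0: Y*=-0.19641 + 0.00000j  Y=0.57746 + 0.00000j  product -0.11342 + 0.00000j
  m=+1: Y*=-0.18446 + 0.17773j  Y=0.03242 + 0.17519j  product -0.03712 - 0.02655j
  m=+2: Y*=0.01256 - 0.33747j  Y=-0.02033 + 0.00779j  product 0.00237 + 0.00696j
Σ over m = -0.18290 - 0.00000j; ×(4π/5) → -0.45969 - 0.00000j. Real part: -0.459686

-0.459686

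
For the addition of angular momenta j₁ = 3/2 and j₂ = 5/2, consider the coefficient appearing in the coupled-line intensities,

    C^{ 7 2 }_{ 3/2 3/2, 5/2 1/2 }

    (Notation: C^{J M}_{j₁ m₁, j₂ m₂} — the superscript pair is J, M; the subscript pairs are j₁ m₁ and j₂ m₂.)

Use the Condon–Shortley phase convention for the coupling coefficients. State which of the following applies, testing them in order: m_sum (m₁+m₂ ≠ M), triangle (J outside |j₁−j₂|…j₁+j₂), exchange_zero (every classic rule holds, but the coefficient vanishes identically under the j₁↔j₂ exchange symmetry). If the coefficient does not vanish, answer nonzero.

m-sum: m₁+m₂ = 3/2+1/2 = 2, M = 2  ✓
triangle: need |j₁−j₂| ≤ J ≤ j₁+j₂, i.e. J ∈ [1, 4]; J = 7 is outside ✗ ⇒ coefficient is 0

triangle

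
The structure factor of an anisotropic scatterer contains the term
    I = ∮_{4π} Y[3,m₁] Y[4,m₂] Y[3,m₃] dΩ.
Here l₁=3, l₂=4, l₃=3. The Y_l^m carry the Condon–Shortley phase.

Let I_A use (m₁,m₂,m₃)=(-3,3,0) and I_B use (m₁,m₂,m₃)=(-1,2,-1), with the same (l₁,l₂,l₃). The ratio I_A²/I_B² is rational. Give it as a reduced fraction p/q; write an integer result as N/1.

Same 3,4,3: normalisation and zero-m 3j drop out of the ratio.
A: Δ: 4! 2! 4! / 11! → 1/34650; sum: t=4:+1/288 = 1/288; 3j²(3 4 3; -3 3 0) = Δ·Π!·Σ² = 1/22  (sign -1)
B: Δ: 4! 2! 4! / 11! → 1/34650; sum: t=2:+1/192 t=3:−1/36 t=4:+1/192 = -5/288; 3j²(3 4 3; -1 2 -1) = Δ·Π!·Σ² = 20/693  (sign -1)
I_A²/I_B² = (1/22)/(20/693) = 63/40

63/40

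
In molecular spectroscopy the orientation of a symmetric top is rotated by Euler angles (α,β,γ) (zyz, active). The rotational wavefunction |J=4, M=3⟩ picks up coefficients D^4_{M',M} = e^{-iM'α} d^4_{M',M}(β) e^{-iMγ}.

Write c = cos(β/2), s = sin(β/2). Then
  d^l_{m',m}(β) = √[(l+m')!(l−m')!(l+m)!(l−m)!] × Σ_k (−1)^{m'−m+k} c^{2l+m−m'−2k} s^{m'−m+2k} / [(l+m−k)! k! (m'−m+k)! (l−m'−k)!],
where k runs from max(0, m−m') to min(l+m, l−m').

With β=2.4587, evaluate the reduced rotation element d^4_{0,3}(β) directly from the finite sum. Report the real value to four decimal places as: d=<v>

d^4_{0,3}(β=2.4587) via the finite sum:
Half-angle: c=0.334850, s=0.942271. N=√(24·24·5040·1)=1703.830978
The bounds max(0,m−m')=3 and min(l+m,l−m')=4 give 2 terms
  k=3: (−1)^0·1703.8310/(144)·0.3349^5·0.9423^3 = +0.041672
  k=4: (−1)^1·1703.8310/(144)·0.3349^3·0.9423^5 = -0.329986
d^4_{0,3}(2.4587) = +0.041672 -0.329986 = -0.288314

d=-0.2883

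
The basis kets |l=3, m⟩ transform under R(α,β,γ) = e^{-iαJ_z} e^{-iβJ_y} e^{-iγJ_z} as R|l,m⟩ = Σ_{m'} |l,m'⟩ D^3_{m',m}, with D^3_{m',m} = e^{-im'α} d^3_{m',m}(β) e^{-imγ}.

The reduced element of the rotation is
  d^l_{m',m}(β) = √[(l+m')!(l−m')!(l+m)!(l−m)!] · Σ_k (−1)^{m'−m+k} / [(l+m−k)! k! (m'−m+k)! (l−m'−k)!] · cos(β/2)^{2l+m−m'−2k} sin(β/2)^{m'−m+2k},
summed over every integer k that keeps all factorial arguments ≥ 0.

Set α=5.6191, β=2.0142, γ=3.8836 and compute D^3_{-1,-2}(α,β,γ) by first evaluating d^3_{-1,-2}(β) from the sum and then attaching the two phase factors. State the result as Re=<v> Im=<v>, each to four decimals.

Re=0.3181 Im=0.3409

Split into d^3_{-1,-2}(β=2.0142) × two z-phases.
c=cos(2.014200/2)=0.534314, s=sin(2.014200/2)=0.845286; N=√[2·24·1·120]=75.894664
k∈{0,1} keeps every argument non-negative
  k=0: (−1)^1·75.8947/(24)·0.5343^5·0.8453^1 = -0.116409
  k=1: (−1)^2·75.8947/(12)·0.5343^3·0.8453^3 = +0.582682
d^3_{-1,-2}(2.0142) = -0.116409 +0.582682 = +0.466272
D = (+0.787481-0.616339i)·(+0.466272)·(+0.086673+0.996237i) = +0.318125+0.340891i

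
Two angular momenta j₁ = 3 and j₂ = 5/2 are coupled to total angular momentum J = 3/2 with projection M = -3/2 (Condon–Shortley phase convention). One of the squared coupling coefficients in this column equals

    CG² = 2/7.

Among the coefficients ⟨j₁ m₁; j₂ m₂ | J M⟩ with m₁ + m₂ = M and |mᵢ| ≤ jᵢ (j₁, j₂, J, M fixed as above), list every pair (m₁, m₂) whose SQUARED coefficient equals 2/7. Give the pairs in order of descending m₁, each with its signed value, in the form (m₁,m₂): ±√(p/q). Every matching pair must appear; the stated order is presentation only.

Admissible pairs with m₁+m₂ = M = -3/2: (-3,3/2), (-2,1/2), (-1,-1/2), (0,-3/2), (1,-5/2)
  (m₁,m₂)=(1,-5/2): CG² = 1/14, CG = +√(1/14)
  (m₁,m₂)=(0,-3/2): CG² = 6/35, CG = −√(6/35)
  (m₁,m₂)=(-1,-1/2): CG² = 9/35, CG = +√(9/35)
  (m₁,m₂)=(-2,1/2): CG² = 2/7, CG = −√(2/7)   ← matches the target
  (m₁,m₂)=(-3,3/2): CG² = 3/14, CG = +√(3/14)
Pairs with CG² = 2/7: (-2,1/2): −√(2/7)

(-2,1/2): −√(2/7)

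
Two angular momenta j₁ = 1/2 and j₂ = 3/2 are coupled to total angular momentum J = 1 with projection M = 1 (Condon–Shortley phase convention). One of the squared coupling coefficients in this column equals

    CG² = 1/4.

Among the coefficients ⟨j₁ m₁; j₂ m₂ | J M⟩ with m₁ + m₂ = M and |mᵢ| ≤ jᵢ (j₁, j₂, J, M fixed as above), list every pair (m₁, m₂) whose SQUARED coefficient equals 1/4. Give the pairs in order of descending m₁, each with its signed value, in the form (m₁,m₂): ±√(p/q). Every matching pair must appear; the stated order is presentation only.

(1/2,1/2): +√(1/4)

Admissible pairs with m₁+m₂ = M = 1: (-1/2,3/2), (1/2,1/2)
  (m₁,m₂)=(1/2,1/2): CG² = 1/4, CG = +√(1/4)   ← matches the target
  (m₁,m₂)=(-1/2,3/2): CG² = 3/4, CG = −√(3/4)
Pairs with CG² = 1/4: (1/2,1/2): +√(1/4)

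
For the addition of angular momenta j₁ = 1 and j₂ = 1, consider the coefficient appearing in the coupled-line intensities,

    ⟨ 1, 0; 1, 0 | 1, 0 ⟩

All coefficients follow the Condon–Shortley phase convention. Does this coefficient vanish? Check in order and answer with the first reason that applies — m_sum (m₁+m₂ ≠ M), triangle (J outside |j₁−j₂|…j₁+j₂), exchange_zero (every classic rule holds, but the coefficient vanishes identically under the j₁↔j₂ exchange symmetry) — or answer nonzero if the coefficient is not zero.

exchange_zero

m-sum: m₁+m₂ = 0+0 = 0, M = 0  ✓
triangle: |j₁−j₂| = 0 ≤ J = 1 ≤ j₁+j₂ = 2  ✓
exchange: j₁=j₂ and m₁=m₂, and (−1)^(j₁+j₂−J) = (−1)^1 = −1 forces ⟨j₁m₁;j₂m₂|JM⟩ = −⟨j₂m₂;j₁m₁|JM⟩ = −⟨j₁m₁;j₂m₂|JM⟩ ⇒ the coefficient vanishes identically
Racah sum check: Σ_k collapses to 0 ⇒ CG = 0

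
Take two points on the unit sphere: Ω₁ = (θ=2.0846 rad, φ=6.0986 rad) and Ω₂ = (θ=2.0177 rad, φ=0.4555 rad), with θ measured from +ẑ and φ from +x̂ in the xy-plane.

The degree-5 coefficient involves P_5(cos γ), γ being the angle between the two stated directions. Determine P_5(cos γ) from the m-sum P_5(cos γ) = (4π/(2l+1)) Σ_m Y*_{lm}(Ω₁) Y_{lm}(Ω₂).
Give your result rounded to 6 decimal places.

-0.310814

Term-by-term m-sum for l=5 (normalisation 4π/11 = 1.142397):
  m=-5: (+0.140316-0.185395i) × (-0.179735-0.210509i) = -0.064247+0.003784i  (running Σ = -0.064247+0.003784i)
  m=-4: (-0.306891+0.279287i) × (+0.104273+0.406325i) = -0.145482-0.095575i  (running Σ = -0.209728-0.091791i)
  m=-3: (+0.228185-0.141083i) × (+0.035050-0.169172i) = -0.015869-0.043548i  (running Σ = -0.225598-0.135339i)
  m=-2: (+0.162205-0.062759i) × (+0.160524-0.206920i) = +0.013052-0.043638i  (running Σ = -0.212546-0.178976i)
  m=-1: (-0.317096+0.059205i) × (-0.228842+0.112100i) = +0.065928-0.049095i  (running Σ = -0.146618-0.228071i)
  m=0: (-0.101551-0.000000i) × (-0.208413+0.000000i) = +0.021164+0.000000i  (running Σ = -0.125454-0.228071i)
  m=1: (+0.317096+0.059205i) × (+0.228842+0.112100i) = +0.065928+0.049095i  (running Σ = -0.059526-0.178976i)
  m=2: (+0.162205+0.062759i) × (+0.160524+0.206920i) = +0.013052+0.043638i  (running Σ = -0.046474-0.135339i)
  m=3: (-0.228185-0.141083i) × (-0.035050-0.169172i) = -0.015869+0.043548i  (running Σ = -0.062343-0.091791i)
  m=4: (-0.306891-0.279287i) × (+0.104273-0.406325i) = -0.145482+0.095575i  (running Σ = -0.207825+0.003784i)
  m=5: (-0.140316-0.185395i) × (+0.179735-0.210509i) = -0.064247-0.003784i  (running Σ = -0.272072-0.000000i)
Σ over m = -0.272072-0.000000i; ×(4π/11) → -0.310814-0.000000i. Real part: -0.310814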